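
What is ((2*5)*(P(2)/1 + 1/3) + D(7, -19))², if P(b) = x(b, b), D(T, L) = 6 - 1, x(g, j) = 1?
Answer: 3025/9 ≈ 336.11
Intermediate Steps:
D(T, L) = 5
P(b) = 1
((2*5)*(P(2)/1 + 1/3) + D(7, -19))² = ((2*5)*(1/1 + 1/3) + 5)² = (10*(1*1 + 1*(⅓)) + 5)² = (10*(1 + ⅓) + 5)² = (10*(4/3) + 5)² = (40/3 + 5)² = (55/3)² = 3025/9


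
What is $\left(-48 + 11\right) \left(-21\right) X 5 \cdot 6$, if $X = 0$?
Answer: $0$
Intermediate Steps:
$\left(-48 + 11\right) \left(-21\right) X 5 \cdot 6 = \left(-48 + 11\right) \left(-21\right) 0 \cdot 5 \cdot 6 = \left(-37\right) \left(-21\right) 0 \cdot 6 = 777 \cdot 0 = 0$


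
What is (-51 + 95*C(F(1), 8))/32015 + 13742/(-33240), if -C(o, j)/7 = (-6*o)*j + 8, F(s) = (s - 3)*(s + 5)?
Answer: -1335073177/106417860 ≈ -12.546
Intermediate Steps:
F(s) = (-3 + s)*(5 + s)
C(o, j) = -56 + 42*j*o (C(o, j) = -7*((-6*o)*j + 8) = -7*(-6*j*o + 8) = -7*(8 - 6*j*o) = -56 + 42*j*o)
(-51 + 95*C(F(1), 8))/32015 + 13742/(-33240) = (-51 + 95*(-56 + 42*8*(-15 + 1² + 2*1)))/32015 + 13742/(-33240) = (-51 + 95*(-56 + 42*8*(-15 + 1 + 2)))*(1/32015) + 13742*(-1/33240) = (-51 + 95*(-56 + 42*8*(-12)))*(1/32015) - 6871/16620 = (-51 + 95*(-56 - 4032))*(1/32015) - 6871/16620 = (-51 + 95*(-4088))*(1/32015) - 6871/16620 = (-51 - 388360)*(1/32015) - 6871/16620 = -388411*1/32015 - 6871/16620 = -388411/32015 - 6871/16620 = -1335073177/106417860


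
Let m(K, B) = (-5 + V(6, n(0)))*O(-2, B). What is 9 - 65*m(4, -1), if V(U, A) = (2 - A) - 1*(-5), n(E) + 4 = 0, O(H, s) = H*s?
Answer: -771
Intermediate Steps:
n(E) = -4 (n(E) = -4 + 0 = -4)
V(U, A) = 7 - A (V(U, A) = (2 - A) + 5 = 7 - A)
m(K, B) = -12*B (m(K, B) = (-5 + (7 - 1*(-4)))*(-2*B) = (-5 + (7 + 4))*(-2*B) = (-5 + 11)*(-2*B) = 6*(-2*B) = -12*B)
9 - 65*m(4, -1) = 9 - (-780)*(-1) = 9 - 65*12 = 9 - 780 = -771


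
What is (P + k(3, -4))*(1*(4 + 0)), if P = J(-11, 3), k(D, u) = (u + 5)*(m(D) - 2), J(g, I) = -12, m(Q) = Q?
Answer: -44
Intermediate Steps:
k(D, u) = (-2 + D)*(5 + u) (k(D, u) = (u + 5)*(D - 2) = (5 + u)*(-2 + D) = (-2 + D)*(5 + u))
P = -12
(P + k(3, -4))*(1*(4 + 0)) = (-12 + (-10 - 2*(-4) + 5*3 + 3*(-4)))*(1*(4 + 0)) = (-12 + (-10 + 8 + 15 - 12))*(1*4) = (-12 + 1)*4 = -11*4 = -44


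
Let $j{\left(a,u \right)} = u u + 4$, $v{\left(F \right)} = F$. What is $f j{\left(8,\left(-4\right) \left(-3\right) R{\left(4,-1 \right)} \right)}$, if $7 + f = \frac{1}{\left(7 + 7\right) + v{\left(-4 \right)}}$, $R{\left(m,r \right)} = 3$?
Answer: $-8970$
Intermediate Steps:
$f = - \frac{69}{10}$ ($f = -7 + \frac{1}{\left(7 + 7\right) - 4} = -7 + \frac{1}{14 - 4} = -7 + \frac{1}{10} = - \frac{69}{10} \approx -6.9$)
$j{\left(a,u \right)} = 4 + u^{2}$ ($j{\left(a,u \right)} = u^{2} + 4 = 4 + u^{2}$)
$f j{\left(8,\left(-4\right) \left(-3\right) R{\left(4,-1 \right)} \right)} = - \frac{69 \left(4 + \left(\left(-4\right) \left(-3\right) 3\right)^{2}\right)}{10} = - \frac{69 \left(4 + \left(12 \cdot 3\right)^{2}\right)}{10} = - \frac{69 \left(4 + 36^{2}\right)}{10} = - \frac{69 \left(4 + 1296\right)}{10} = \left(- \frac{69}{10}\right) 1300 = -8970$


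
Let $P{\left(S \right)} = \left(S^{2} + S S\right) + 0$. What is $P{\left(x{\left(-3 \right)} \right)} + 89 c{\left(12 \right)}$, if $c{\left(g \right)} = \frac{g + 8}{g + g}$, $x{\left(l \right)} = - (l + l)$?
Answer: $\frac{877}{6} \approx 146.17$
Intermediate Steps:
$x{\left(l \right)} = - 2 l$
$c{\left(g \right)} = \frac{8 + g}{2 g}$
$P{\left(S \right)} = 2 S^{2}$ ($P{\left(S \right)} = \left(S^{2} + S^{2}\right) + 0 = 2 S^{2} + 0 = 2 S^{2}$)
$P{\left(x{\left(-3 \right)} \right)} + 89 c{\left(12 \right)} = 2 \left(\left(-2\right) \left(-3\right)\right)^{2} + 89 \frac{8 + 12}{2 \cdot 12} = 2 \cdot 6^{2} + 89 \cdot \frac{1}{2} \cdot \frac{1}{12} \cdot 20 = 2 \cdot 36 + 89 \cdot \frac{5}{6} = 72 + \frac{445}{6} = \frac{877}{6}$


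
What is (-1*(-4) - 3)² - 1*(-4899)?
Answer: 4900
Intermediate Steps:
(-1*(-4) - 3)² - 1*(-4899) = (4 - 3)² + 4899 = 1² + 4899 = 1 + 4899 = 4900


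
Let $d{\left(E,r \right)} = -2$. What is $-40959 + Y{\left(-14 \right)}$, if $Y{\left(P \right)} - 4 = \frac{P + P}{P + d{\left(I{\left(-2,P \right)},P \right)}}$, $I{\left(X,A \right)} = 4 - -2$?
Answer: $- \frac{163813}{4} \approx -40953.0$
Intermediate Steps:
$I{\left(X,A \right)} = 6$ ($I{\left(X,A \right)} = 4 + 2 = 6$)
$Y{\left(P \right)} = 4 + \frac{2 P}{-2 + P}$ ($Y{\left(P \right)} = 4 + \frac{P + P}{P - 2} = 4 + \frac{2 P}{-2 + P}$)
$-40959 + Y{\left(-14 \right)} = -40959 + \frac{2 \left(-4 + 3 \left(-14\right)\right)}{-2 - 14} = -40959 + \frac{2 \left(-4 - 42\right)}{-16} = -40959 + 2 \left(- \frac{1}{16}\right) \left(-46\right) = -40959 + \frac{23}{4} = - \frac{163813}{4}$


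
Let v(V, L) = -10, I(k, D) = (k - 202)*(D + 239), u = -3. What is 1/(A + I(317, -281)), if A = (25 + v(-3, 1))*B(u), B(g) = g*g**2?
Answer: -1/5235 ≈ -0.00019102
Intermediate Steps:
I(k, D) = (-202 + k)*(239 + D)
B(g) = g**3
A = -405 (A = (25 - 10)*(-3)**3 = 15*(-27) = -405)
1/(A + I(317, -281)) = 1/(-405 + (-48278 - 202*(-281) + 239*317 - 281*317)) = 1/(-405 + (-48278 + 56762 + 75763 - 89077)) = 1/(-405 - 4830) = 1/(-5235) = -1/5235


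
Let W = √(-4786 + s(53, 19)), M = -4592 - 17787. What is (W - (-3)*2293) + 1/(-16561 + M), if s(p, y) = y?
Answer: 267868259/38940 + I*√4767 ≈ 6879.0 + 69.043*I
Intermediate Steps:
M = -22379
W = I*√4767 (W = √(-4786 + 19) = √(-4767) = I*√4767 ≈ 69.043*I)
(W - (-3)*2293) + 1/(-16561 + M) = (I*√4767 - (-3)*2293) + 1/(-16561 - 22379) = (I*√4767 - 1*(-6879)) + 1/(-38940) = (I*√4767 + 6879) - 1/38940 = (6879 + I*√4767) - 1/38940 = 267868259/38940 + I*√4767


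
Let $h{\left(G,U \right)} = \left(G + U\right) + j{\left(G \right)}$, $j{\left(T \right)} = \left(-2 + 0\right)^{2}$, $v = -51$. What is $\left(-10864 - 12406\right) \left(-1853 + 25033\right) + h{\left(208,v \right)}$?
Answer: $-539398439$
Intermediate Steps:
$j{\left(T \right)} = 4$ ($j{\left(T \right)} = \left(-2\right)^{2} = 4$)
$h{\left(G,U \right)} = 4 + G + U$ ($h{\left(G,U \right)} = \left(G + U\right) + 4 = 4 + G + U$)
$\left(-10864 - 12406\right) \left(-1853 + 25033\right) + h{\left(208,v \right)} = \left(-10864 - 12406\right) \left(-1853 + 25033\right) + \left(4 + 208 - 51\right) = \left(-23270\right) 23180 + 161 = -539398600 + 161 = -539398439$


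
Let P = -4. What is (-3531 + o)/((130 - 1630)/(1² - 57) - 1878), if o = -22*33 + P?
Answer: 59654/25917 ≈ 2.3017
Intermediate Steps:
o = -730 (o = -22*33 - 4 = -726 - 4 = -730)
(-3531 + o)/((130 - 1630)/(1² - 57) - 1878) = (-3531 - 730)/((130 - 1630)/(1² - 57) - 1878) = -4261/(-1500/(1 - 57) - 1878) = -4261/(-1500/(-56) - 1878) = -4261/(-1500*(-1/56) - 1878) = -4261/(375/14 - 1878) = -4261/(-25917/14) = -4261*(-14/25917) = 59654/25917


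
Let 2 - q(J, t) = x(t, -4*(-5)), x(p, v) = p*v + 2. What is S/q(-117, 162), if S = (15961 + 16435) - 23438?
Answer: -1493/540 ≈ -2.7648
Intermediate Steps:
S = 8958 (S = 32396 - 23438 = 8958)
x(p, v) = 2 + p*v
q(J, t) = -20*t (q(J, t) = 2 - (2 + t*(-4*(-5))) = 2 - (2 + t*20) = 2 - (2 + 20*t) = 2 + (-2 - 20*t) = -20*t)
S/q(-117, 162) = 8958/((-20*162)) = 8958/(-3240) = 8958*(-1/3240) = -1493/540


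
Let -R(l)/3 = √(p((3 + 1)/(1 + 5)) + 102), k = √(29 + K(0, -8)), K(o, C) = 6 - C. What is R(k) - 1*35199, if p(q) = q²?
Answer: -35199 - √922 ≈ -35229.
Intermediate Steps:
k = √43 (k = √(29 + (6 - 1*(-8))) = √(29 + (6 + 8)) = √(29 + 14) = √43 ≈ 6.5574)
R(l) = -√922 (R(l) = -3*√(((3 + 1)/(1 + 5))² + 102) = -3*√((4/6)² + 102) = -3*√((4*(⅙))² + 102) = -3*√((⅔)² + 102) = -3*√(4/9 + 102) = -√922)
R(k) - 1*35199 = -√922 - 1*35199 = -√922 - 35199 = -35199 - √922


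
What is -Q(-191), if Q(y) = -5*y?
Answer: -955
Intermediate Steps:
-Q(-191) = -(-5)*(-191) = -1*955 = -955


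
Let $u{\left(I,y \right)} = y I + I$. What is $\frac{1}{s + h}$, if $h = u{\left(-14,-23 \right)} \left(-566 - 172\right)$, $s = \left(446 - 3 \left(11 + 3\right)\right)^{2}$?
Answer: $- \frac{1}{64088} \approx -1.5604 \cdot 10^{-5}$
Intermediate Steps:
$u{\left(I,y \right)} = I + I y$ ($u{\left(I,y \right)} = I y + I = I + I y$)
$s = 163216$ ($s = \left(446 - 42\right)^{2} = 404^{2} = 163216$)
$h = -227304$ ($h = - 14 \left(1 - 23\right) \left(-566 - 172\right) = \left(-14\right) \left(-22\right) \left(-738\right) = 308 \left(-738\right) = -227304$)
$\frac{1}{s + h} = \frac{1}{163216 - 227304} = \frac{1}{-64088} = - \frac{1}{64088}$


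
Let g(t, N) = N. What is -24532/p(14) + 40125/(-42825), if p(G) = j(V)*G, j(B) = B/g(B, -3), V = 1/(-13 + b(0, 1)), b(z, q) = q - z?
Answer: -252143641/3997 ≈ -63083.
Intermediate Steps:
V = -1/12 (V = 1/(-13 + (1 - 1*0)) = 1/(-13 + (1 + 0)) = 1/(-13 + 1) = 1/(-12) = -1/12 ≈ -0.083333)
j(B) = -B/3 (j(B) = B/(-3) = B*(-⅓) = -B/3)
p(G) = G/36 (p(G) = (-⅓*(-1/12))*G = G/36)
-24532/p(14) + 40125/(-42825) = -24532/((1/36)*14) + 40125/(-42825) = -24532/7/18 + 40125*(-1/42825) = -24532*18/7 - 535/571 = -441576/7 - 535/571 = -252143641/3997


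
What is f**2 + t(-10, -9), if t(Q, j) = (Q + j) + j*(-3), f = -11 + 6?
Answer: 33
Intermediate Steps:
f = -5
t(Q, j) = Q - 2*j (t(Q, j) = (Q + j) - 3*j = Q - 2*j)
f**2 + t(-10, -9) = (-5)**2 + (-10 - 2*(-9)) = 25 + (-10 + 18) = 25 + 8 = 33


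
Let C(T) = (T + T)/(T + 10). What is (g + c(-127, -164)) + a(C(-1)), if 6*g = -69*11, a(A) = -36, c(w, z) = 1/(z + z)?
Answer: -53301/328 ≈ -162.50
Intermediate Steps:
c(w, z) = 1/(2*z)
C(T) = 2*T/(10 + T) (C(T) = (2*T)/(10 + T) = 2*T/(10 + T))
g = -253/2 (g = (-69*11)/6 = (⅙)*(-759) = -253/2 ≈ -126.50)
(g + c(-127, -164)) + a(C(-1)) = (-253/2 + (½)/(-164)) - 36 = (-253/2 + (½)*(-1/164)) - 36 = (-253/2 - 1/328) - 36 = -41493/328 - 36 = -53301/328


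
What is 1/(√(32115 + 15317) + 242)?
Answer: 1/46 - 7*√2/506 ≈ 0.0021749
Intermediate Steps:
1/(√(32115 + 15317) + 242) = 1/(√47432 + 242) = 1/(154*√2 + 242) = 1/(242 + 154*√2)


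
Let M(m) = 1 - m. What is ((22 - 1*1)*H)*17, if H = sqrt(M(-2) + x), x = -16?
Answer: 357*I*sqrt(13) ≈ 1287.2*I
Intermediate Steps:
H = I*sqrt(13) (H = sqrt((1 - 1*(-2)) - 16) = sqrt((1 + 2) - 16) = sqrt(3 - 16) = sqrt(-13) = I*sqrt(13) ≈ 3.6056*I)
((22 - 1*1)*H)*17 = ((22 - 1*1)*(I*sqrt(13)))*17 = ((22 - 1)*(I*sqrt(13)))*17 = (21*(I*sqrt(13)))*17 = (21*I*sqrt(13))*17 = 357*I*sqrt(13)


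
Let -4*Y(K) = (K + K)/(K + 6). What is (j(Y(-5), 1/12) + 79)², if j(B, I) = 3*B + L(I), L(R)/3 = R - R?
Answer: 29929/4 ≈ 7482.3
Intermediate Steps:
Y(K) = -K/(2*(6 + K)) (Y(K) = -(K + K)/(4*(K + 6)) = -2*K/(4*(6 + K)) = -K/(2*(6 + K)))
L(R) = 0 (L(R) = 3*(R - R) = 3*0 = 0)
j(B, I) = 3*B (j(B, I) = 3*B + 0 = 3*B)
(j(Y(-5), 1/12) + 79)² = (3*(-1*(-5)/(12 + 2*(-5))) + 79)² = (3*(-1*(-5)/(12 - 10)) + 79)² = (3*(-1*(-5)/2) + 79)² = (3*(-1*(-5)*½) + 79)² = (3*(5/2) + 79)² = (15/2 + 79)² = (173/2)² = 29929/4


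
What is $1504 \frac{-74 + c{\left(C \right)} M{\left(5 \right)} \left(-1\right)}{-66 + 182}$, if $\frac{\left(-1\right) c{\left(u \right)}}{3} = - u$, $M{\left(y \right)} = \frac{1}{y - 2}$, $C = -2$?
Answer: $- \frac{27072}{29} \approx -933.52$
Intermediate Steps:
$M{\left(y \right)} = \frac{1}{-2 + y}$
$c{\left(u \right)} = 3 u$ ($c{\left(u \right)} = - 3 \left(- u\right) = 3 u$)
$1504 \frac{-74 + c{\left(C \right)} M{\left(5 \right)} \left(-1\right)}{-66 + 182} = 1504 \frac{-74 + \frac{3 \left(-2\right)}{-2 + 5} \left(-1\right)}{-66 + 182} = 1504 \frac{-74 + - \frac{6}{3} \left(-1\right)}{116} = 1504 \left(-74 + \left(-6\right) \frac{1}{3} \left(-1\right)\right) \frac{1}{116} = 1504 \left(-74 - -2\right) \frac{1}{116} = 1504 \left(-74 + 2\right) \frac{1}{116} = 1504 \left(\left(-72\right) \frac{1}{116}\right) = 1504 \left(- \frac{18}{29}\right) = - \frac{27072}{29}$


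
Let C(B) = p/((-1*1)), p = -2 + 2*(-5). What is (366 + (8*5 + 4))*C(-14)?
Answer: 4920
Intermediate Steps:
p = -12 (p = -2 - 10 = -12)
C(B) = 12 (C(B) = -12/((-1*1)) = -12/(-1) = -12*(-1) = 12)
(366 + (8*5 + 4))*C(-14) = (366 + (8*5 + 4))*12 = (366 + (40 + 4))*12 = (366 + 44)*12 = 410*12 = 4920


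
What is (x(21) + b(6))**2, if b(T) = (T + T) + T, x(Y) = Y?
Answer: 1521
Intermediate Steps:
b(T) = 3*T (b(T) = 2*T + T = 3*T)
(x(21) + b(6))**2 = (21 + 3*6)**2 = (21 + 18)**2 = 39**2 = 1521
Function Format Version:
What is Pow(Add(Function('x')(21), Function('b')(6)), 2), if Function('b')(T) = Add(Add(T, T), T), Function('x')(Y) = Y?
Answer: 1521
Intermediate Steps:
Function('b')(T) = Mul(3, T) (Function('b')(T) = Add(Mul(2, T), T) = Mul(3, T))
Pow(Add(Function('x')(21), Function('b')(6)), 2) = Pow(Add(21, Mul(3, 6)), 2) = Pow(Add(21, 18), 2) = Pow(39, 2) = 1521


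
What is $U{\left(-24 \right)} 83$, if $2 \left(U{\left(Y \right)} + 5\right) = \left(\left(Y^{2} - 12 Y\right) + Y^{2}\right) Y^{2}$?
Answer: $34421345$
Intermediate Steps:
$U{\left(Y \right)} = -5 + \frac{Y^{2} \left(- 12 Y + 2 Y^{2}\right)}{2}$ ($U{\left(Y \right)} = -5 + \frac{\left(\left(Y^{2} - 12 Y\right) + Y^{2}\right) Y^{2}}{2} = -5 + \frac{\left(- 12 Y + 2 Y^{2}\right) Y^{2}}{2} = -5 + \frac{Y^{2} \left(- 12 Y + 2 Y^{2}\right)}{2}$)
$U{\left(-24 \right)} 83 = \left(-5 + \left(-24\right)^{4} - 6 \left(-24\right)^{3}\right) 83 = \left(-5 + 331776 - -82944\right) 83 = \left(-5 + 331776 + 82944\right) 83 = 414715 \cdot 83 = 34421345$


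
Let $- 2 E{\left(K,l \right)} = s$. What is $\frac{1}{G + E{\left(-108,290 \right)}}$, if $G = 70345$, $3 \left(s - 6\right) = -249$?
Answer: $\frac{2}{140767} \approx 1.4208 \cdot 10^{-5}$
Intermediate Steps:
$s = -77$ ($s = 6 + \frac{1}{3} \left(-249\right) = 6 - 83 = -77$)
$E{\left(K,l \right)} = \frac{77}{2}$ ($E{\left(K,l \right)} = \left(- \frac{1}{2}\right) \left(-77\right) = \frac{77}{2}$)
$\frac{1}{G + E{\left(-108,290 \right)}} = \frac{1}{70345 + \frac{77}{2}} = \frac{1}{\frac{140767}{2}} = \frac{2}{140767}$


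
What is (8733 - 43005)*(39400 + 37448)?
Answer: -2633734656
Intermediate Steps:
(8733 - 43005)*(39400 + 37448) = -34272*76848 = -2633734656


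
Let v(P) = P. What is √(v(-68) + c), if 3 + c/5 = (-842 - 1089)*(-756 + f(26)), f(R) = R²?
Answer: 3*√85813 ≈ 878.82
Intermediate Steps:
c = 772385 (c = -15 + 5*((-842 - 1089)*(-756 + 26²)) = -15 + 5*(-1931*(-756 + 676)) = -15 + 5*(-1931*(-80)) = -15 + 5*154480 = -15 + 772400 = 772385)
√(v(-68) + c) = √(-68 + 772385) = √772317 = 3*√85813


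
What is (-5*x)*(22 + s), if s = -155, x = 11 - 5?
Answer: 3990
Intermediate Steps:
x = 6
(-5*x)*(22 + s) = (-5*6)*(22 - 155) = -30*(-133) = 3990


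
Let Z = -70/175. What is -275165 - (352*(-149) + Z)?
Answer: -1113583/5 ≈ -2.2272e+5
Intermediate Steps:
Z = -2/5 (Z = -70*1/175 = -2/5 ≈ -0.40000)
-275165 - (352*(-149) + Z) = -275165 - (352*(-149) - 2/5) = -275165 - (-52448 - 2/5) = -275165 - 1*(-262242/5) = -275165 + 262242/5 = -1113583/5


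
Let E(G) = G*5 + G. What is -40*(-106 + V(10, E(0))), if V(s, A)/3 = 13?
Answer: 2680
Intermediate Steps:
E(G) = 6*G (E(G) = 5*G + G = 6*G)
V(s, A) = 39 (V(s, A) = 3*13 = 39)
-40*(-106 + V(10, E(0))) = -40*(-106 + 39) = -40*(-67) = 2680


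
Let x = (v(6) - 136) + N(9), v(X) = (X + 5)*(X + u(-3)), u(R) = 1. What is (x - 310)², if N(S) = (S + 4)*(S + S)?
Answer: 18225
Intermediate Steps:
N(S) = 2*S*(4 + S) (N(S) = (4 + S)*(2*S) = 2*S*(4 + S))
v(X) = (1 + X)*(5 + X) (v(X) = (X + 5)*(X + 1) = (5 + X)*(1 + X) = (1 + X)*(5 + X))
x = 175 (x = ((5 + 6² + 6*6) - 136) + 2*9*(4 + 9) = ((5 + 36 + 36) - 136) + 2*9*13 = (77 - 136) + 234 = -59 + 234 = 175)
(x - 310)² = (175 - 310)² = (-135)² = 18225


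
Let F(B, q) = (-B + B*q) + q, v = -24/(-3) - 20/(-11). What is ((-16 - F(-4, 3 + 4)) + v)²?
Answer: 14161/121 ≈ 117.03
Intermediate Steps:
v = 108/11 (v = -24*(-⅓) - 20*(-1/11) = 8 + 20/11 = 108/11 ≈ 9.8182)
F(B, q) = q - B + B*q
((-16 - F(-4, 3 + 4)) + v)² = ((-16 - ((3 + 4) - 1*(-4) - 4*(3 + 4))) + 108/11)² = ((-16 - (7 + 4 - 4*7)) + 108/11)² = ((-16 - (7 + 4 - 28)) + 108/11)² = ((-16 - 1*(-17)) + 108/11)² = ((-16 + 17) + 108/11)² = (1 + 108/11)² = (119/11)² = 14161/121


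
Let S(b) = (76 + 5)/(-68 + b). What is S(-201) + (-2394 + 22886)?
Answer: 5512267/269 ≈ 20492.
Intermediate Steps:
S(b) = 81/(-68 + b)
S(-201) + (-2394 + 22886) = 81/(-68 - 201) + (-2394 + 22886) = 81/(-269) + 20492 = 81*(-1/269) + 20492 = -81/269 + 20492 = 5512267/269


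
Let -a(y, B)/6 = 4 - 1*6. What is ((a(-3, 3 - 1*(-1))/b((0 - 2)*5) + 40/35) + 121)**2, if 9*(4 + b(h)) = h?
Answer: 371988369/25921 ≈ 14351.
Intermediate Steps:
b(h) = -4 + h/9
a(y, B) = 12 (a(y, B) = -6*(4 - 1*6) = -6*(4 - 6) = -6*(-2) = 12)
((a(-3, 3 - 1*(-1))/b((0 - 2)*5) + 40/35) + 121)**2 = ((12/(-4 + ((0 - 2)*5)/9) + 40/35) + 121)**2 = ((12/(-4 + (-2*5)/9) + 40*(1/35)) + 121)**2 = ((12/(-4 + (1/9)*(-10)) + 8/7) + 121)**2 = ((12/(-4 - 10/9) + 8/7) + 121)**2 = ((12/(-46/9) + 8/7) + 121)**2 = ((12*(-9/46) + 8/7) + 121)**2 = ((-54/23 + 8/7) + 121)**2 = (-194/161 + 121)**2 = (19287/161)**2 = 371988369/25921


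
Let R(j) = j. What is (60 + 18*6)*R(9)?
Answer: 1512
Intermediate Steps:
(60 + 18*6)*R(9) = (60 + 18*6)*9 = (60 + 108)*9 = 168*9 = 1512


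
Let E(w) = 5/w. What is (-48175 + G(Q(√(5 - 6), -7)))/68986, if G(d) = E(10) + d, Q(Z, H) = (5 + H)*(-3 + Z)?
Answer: -96337/137972 - I/34493 ≈ -0.69824 - 2.8991e-5*I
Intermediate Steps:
Q(Z, H) = (-3 + Z)*(5 + H)
G(d) = ½ + d (G(d) = 5/10 + d = 5*(⅒) + d = ½ + d)
(-48175 + G(Q(√(5 - 6), -7)))/68986 = (-48175 + (½ + (-15 - 3*(-7) + 5*√(5 - 6) - 7*√(5 - 6))))/68986 = (-48175 + (½ + (-15 + 21 + 5*√(-1) - 7*I)))*(1/68986) = (-48175 + (½ + (-15 + 21 + 5*I - 7*I)))*(1/68986) = (-48175 + (½ + (6 - 2*I)))*(1/68986) = (-48175 + (13/2 - 2*I))*(1/68986) = (-96337/2 - 2*I)*(1/68986) = -96337/137972 - I/34493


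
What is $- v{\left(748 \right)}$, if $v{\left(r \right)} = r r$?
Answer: $-559504$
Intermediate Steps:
$v{\left(r \right)} = r^{2}$
$- v{\left(748 \right)} = - 748^{2} = \left(-1\right) 559504 = -559504$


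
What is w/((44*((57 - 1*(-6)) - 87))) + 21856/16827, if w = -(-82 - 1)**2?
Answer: 15444571/1974368 ≈ 7.8225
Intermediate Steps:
w = -6889 (w = -1*(-83)**2 = -1*6889 = -6889)
w/((44*((57 - 1*(-6)) - 87))) + 21856/16827 = -6889*1/(44*((57 - 1*(-6)) - 87)) + 21856/16827 = -6889*1/(44*((57 + 6) - 87)) + 21856*(1/16827) = -6889*1/(44*(63 - 87)) + 21856/16827 = -6889/(44*(-24)) + 21856/16827 = -6889/(-1056) + 21856/16827 = -6889*(-1/1056) + 21856/16827 = 6889/1056 + 21856/16827 = 15444571/1974368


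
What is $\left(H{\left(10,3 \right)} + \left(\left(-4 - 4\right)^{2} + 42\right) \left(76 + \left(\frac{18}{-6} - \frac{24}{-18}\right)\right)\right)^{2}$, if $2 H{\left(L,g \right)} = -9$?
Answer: $\frac{2232468001}{36} \approx 6.2013 \cdot 10^{7}$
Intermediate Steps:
$H{\left(L,g \right)} = - \frac{9}{2}$ ($H{\left(L,g \right)} = \frac{1}{2} \left(-9\right) = - \frac{9}{2}$)
$\left(H{\left(10,3 \right)} + \left(\left(-4 - 4\right)^{2} + 42\right) \left(76 + \left(\frac{18}{-6} - \frac{24}{-18}\right)\right)\right)^{2} = \left(- \frac{9}{2} + \left(\left(-4 - 4\right)^{2} + 42\right) \left(76 + \left(\frac{18}{-6} - \frac{24}{-18}\right)\right)\right)^{2} = \left(- \frac{9}{2} + \left(\left(-8\right)^{2} + 42\right) \left(76 + \left(18 \left(- \frac{1}{6}\right) - - \frac{4}{3}\right)\right)\right)^{2} = \left(- \frac{9}{2} + \left(64 + 42\right) \left(76 + \left(-3 + \frac{4}{3}\right)\right)\right)^{2} = \left(- \frac{9}{2} + 106 \left(76 - \frac{5}{3}\right)\right)^{2} = \left(- \frac{9}{2} + 106 \cdot \frac{223}{3}\right)^{2} = \left(- \frac{9}{2} + \frac{23638}{3}\right)^{2} = \left(\frac{47249}{6}\right)^{2} = \frac{2232468001}{36}$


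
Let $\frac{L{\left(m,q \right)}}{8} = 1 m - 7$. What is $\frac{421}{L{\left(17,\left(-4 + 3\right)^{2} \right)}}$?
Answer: $\frac{421}{80} \approx 5.2625$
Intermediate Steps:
$L{\left(m,q \right)} = -56 + 8 m$ ($L{\left(m,q \right)} = 8 \left(1 m - 7\right) = 8 \left(m - 7\right) = 8 \left(-7 + m\right) = -56 + 8 m$)
$\frac{421}{L{\left(17,\left(-4 + 3\right)^{2} \right)}} = \frac{421}{-56 + 8 \cdot 17} = \frac{421}{-56 + 136} = \frac{421}{80}$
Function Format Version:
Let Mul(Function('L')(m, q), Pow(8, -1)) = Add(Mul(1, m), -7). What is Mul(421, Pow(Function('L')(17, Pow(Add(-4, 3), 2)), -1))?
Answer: Rational(421, 80) ≈ 5.2625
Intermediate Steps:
Function('L')(m, q) = Add(-56, Mul(8, m)) (Function('L')(m, q) = Mul(8, Add(Mul(1, m), -7)) = Mul(8, Add(m, -7)) = Mul(8, Add(-7, m)) = Add(-56, Mul(8, m)))
Mul(421, Pow(Function('L')(17, Pow(Add(-4, 3), 2)), -1)) = Mul(421, Pow(Add(-56, Mul(8, 17)), -1)) = Mul(421, Pow(Add(-56, 136), -1)) = Mul(421, Pow(80, -1)) = Mul(421, Rational(1, 80)) = Rational(421, 80)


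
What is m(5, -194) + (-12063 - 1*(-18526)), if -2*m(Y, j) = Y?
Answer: 12921/2 ≈ 6460.5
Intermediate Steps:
m(Y, j) = -Y/2
m(5, -194) + (-12063 - 1*(-18526)) = -½*5 + (-12063 - 1*(-18526)) = -5/2 + (-12063 + 18526) = -5/2 + 6463 = 12921/2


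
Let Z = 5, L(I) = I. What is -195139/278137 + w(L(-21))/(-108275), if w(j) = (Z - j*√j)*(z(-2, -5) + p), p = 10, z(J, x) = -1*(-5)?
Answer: -845981420/1204611347 - 63*I*√21/21655 ≈ -0.70229 - 0.013332*I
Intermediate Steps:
z(J, x) = 5
w(j) = 75 - 15*j^(3/2) (w(j) = (5 - j*√j)*(5 + 10) = (5 - j^(3/2))*15 = 75 - 15*j^(3/2))
-195139/278137 + w(L(-21))/(-108275) = -195139/278137 + (75 - (-315)*I*√21)/(-108275) = -195139*1/278137 + (75 - (-315)*I*√21)*(-1/108275) = -195139/278137 + (75 + 315*I*√21)*(-1/108275) = -195139/278137 + (-3/4331 - 63*I*√21/21655) = -845981420/1204611347 - 63*I*√21/21655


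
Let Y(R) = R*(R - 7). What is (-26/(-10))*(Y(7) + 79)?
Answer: 1027/5 ≈ 205.40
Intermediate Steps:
Y(R) = R*(-7 + R)
(-26/(-10))*(Y(7) + 79) = (-26/(-10))*(7*(-7 + 7) + 79) = (-26*(-1/10))*(7*0 + 79) = 13*(0 + 79)/5 = (13/5)*79 = 1027/5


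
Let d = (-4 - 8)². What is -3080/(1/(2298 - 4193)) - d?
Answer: 5836456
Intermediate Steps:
d = 144 (d = (-12)² = 144)
-3080/(1/(2298 - 4193)) - d = -3080/(1/(2298 - 4193)) - 1*144 = -3080/(1/(-1895)) - 144 = -3080/(-1/1895) - 144 = -3080*(-1895) - 144 = 5836600 - 144 = 5836456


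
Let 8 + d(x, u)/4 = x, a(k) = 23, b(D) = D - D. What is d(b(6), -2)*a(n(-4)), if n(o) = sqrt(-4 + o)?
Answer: -736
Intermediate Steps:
b(D) = 0
d(x, u) = -32 + 4*x
d(b(6), -2)*a(n(-4)) = (-32 + 4*0)*23 = (-32 + 0)*23 = -32*23 = -736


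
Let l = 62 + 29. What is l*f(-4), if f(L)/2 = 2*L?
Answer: -1456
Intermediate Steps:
f(L) = 4*L (f(L) = 2*(2*L) = 4*L)
l = 91
l*f(-4) = 91*(4*(-4)) = 91*(-16) = -1456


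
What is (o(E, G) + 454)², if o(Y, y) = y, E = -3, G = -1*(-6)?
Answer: 211600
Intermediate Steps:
G = 6
(o(E, G) + 454)² = (6 + 454)² = 460² = 211600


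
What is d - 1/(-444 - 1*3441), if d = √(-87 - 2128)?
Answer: 1/3885 + I*√2215 ≈ 0.0002574 + 47.064*I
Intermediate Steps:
d = I*√2215 (d = √(-2215) = I*√2215 ≈ 47.064*I)
d - 1/(-444 - 1*3441) = I*√2215 - 1/(-444 - 1*3441) = I*√2215 - 1/(-444 - 3441) = I*√2215 - 1/(-3885) = I*√2215 - 1*(-1/3885) = I*√2215 + 1/3885 = 1/3885 + I*√2215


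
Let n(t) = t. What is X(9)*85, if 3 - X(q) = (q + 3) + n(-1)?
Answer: -680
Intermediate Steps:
X(q) = 1 - q (X(q) = 3 - ((q + 3) - 1) = 3 - ((3 + q) - 1) = 3 - (2 + q) = 3 + (-2 - q) = 1 - q)
X(9)*85 = (1 - 1*9)*85 = (1 - 9)*85 = -8*85 = -680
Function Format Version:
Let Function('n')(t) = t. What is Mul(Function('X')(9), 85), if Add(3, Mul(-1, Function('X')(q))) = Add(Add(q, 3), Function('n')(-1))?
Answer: -680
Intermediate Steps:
Function('X')(q) = Add(1, Mul(-1, q)) (Function('X')(q) = Add(3, Mul(-1, Add(Add(q, 3), -1))) = Add(3, Mul(-1, Add(Add(3, q), -1))) = Add(3, Mul(-1, Add(2, q))) = Add(3, Add(-2, Mul(-1, q))) = Add(1, Mul(-1, q)))
Mul(Function('X')(9), 85) = Mul(Add(1, Mul(-1, 9)), 85) = Mul(Add(1, -9), 85) = Mul(-8, 85) = -680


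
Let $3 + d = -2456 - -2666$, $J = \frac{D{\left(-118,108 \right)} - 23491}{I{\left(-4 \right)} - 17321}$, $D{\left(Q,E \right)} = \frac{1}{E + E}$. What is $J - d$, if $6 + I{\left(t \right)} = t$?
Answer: $- \frac{769829617}{3743496} \approx -205.64$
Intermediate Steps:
$D{\left(Q,E \right)} = \frac{1}{2 E}$
$I{\left(t \right)} = -6 + t$
$J = \frac{5074055}{3743496}$ ($J = \frac{\frac{1}{2 \cdot 108} - 23491}{\left(-6 - 4\right) - 17321} = \frac{\frac{1}{2} \cdot \frac{1}{108} - 23491}{-10 - 17321} = \frac{\frac{1}{216} - 23491}{-17331} = \left(- \frac{5074055}{216}\right) \left(- \frac{1}{17331}\right) = \frac{5074055}{3743496} \approx 1.3554$)
$d = 207$ ($d = -3 - -210 = -3 + \left(-2456 + 2666\right) = -3 + 210 = 207$)
$J - d = \frac{5074055}{3743496} - 207 = - \frac{769829617}{3743496}$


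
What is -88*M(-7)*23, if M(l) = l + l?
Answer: 28336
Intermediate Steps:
M(l) = 2*l
-88*M(-7)*23 = -176*(-7)*23 = -88*(-14)*23 = 1232*23 = 28336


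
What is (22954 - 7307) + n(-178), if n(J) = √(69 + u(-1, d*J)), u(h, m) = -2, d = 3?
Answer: 15647 + √67 ≈ 15655.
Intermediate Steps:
n(J) = √67 (n(J) = √(69 - 2) = √67)
(22954 - 7307) + n(-178) = (22954 - 7307) + √67 = 15647 + √67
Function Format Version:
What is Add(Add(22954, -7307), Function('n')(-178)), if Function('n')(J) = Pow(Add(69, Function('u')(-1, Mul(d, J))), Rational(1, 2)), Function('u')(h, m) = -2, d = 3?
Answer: Add(15647, Pow(67, Rational(1, 2))) ≈ 15655.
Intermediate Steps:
Function('n')(J) = Pow(67, Rational(1, 2)) (Function('n')(J) = Pow(Add(69, -2), Rational(1, 2)) = Pow(67, Rational(1, 2)))
Add(Add(22954, -7307), Function('n')(-178)) = Add(Add(22954, -7307), Pow(67, Rational(1, 2))) = Add(15647, Pow(67, Rational(1, 2)))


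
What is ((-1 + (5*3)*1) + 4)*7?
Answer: 126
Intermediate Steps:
((-1 + (5*3)*1) + 4)*7 = ((-1 + 15*1) + 4)*7 = ((-1 + 15) + 4)*7 = (14 + 4)*7 = 18*7 = 126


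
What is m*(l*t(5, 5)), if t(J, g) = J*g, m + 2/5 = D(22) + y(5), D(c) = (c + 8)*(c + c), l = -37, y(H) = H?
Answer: -1225255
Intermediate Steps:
D(c) = 2*c*(8 + c) (D(c) = (8 + c)*(2*c) = 2*c*(8 + c))
m = 6623/5 (m = -⅖ + (2*22*(8 + 22) + 5) = -⅖ + (2*22*30 + 5) = -⅖ + (1320 + 5) = -⅖ + 1325 = 6623/5 ≈ 1324.6)
m*(l*t(5, 5)) = 6623*(-185*5)/5 = 6623*(-37*25)/5 = (6623/5)*(-925) = -1225255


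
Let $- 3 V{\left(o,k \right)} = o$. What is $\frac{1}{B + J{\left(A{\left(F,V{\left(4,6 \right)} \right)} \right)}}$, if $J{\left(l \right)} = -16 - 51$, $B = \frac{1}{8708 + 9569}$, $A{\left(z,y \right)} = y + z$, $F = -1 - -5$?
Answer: $- \frac{18277}{1224558} \approx -0.014925$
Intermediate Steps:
$V{\left(o,k \right)} = - \frac{o}{3}$
$F = 4$ ($F = -1 + 5 = 4$)
$B = \frac{1}{18277} \approx 5.4714 \cdot 10^{-5}$
$J{\left(l \right)} = -67$ ($J{\left(l \right)} = -16 - 51 = -67$)
$\frac{1}{B + J{\left(A{\left(F,V{\left(4,6 \right)} \right)} \right)}} = \frac{1}{\frac{1}{18277} - 67} = \frac{1}{- \frac{1224558}{18277}} = - \frac{18277}{1224558}$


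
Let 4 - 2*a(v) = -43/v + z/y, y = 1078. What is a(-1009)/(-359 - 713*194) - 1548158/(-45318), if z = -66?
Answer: 84245897795587/2466064326453 ≈ 34.162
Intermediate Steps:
a(v) = 199/98 + 43/(2*v) (a(v) = 2 - (-43/v - 66/1078)/2 = 2 - (-43/v - 66*1/1078)/2 = 2 - (-43/v - 3/49)/2 = 2 - (-3/49 - 43/v)/2 = 2 + (3/98 + 43/(2*v)) = 199/98 + 43/(2*v))
a(-1009)/(-359 - 713*194) - 1548158/(-45318) = ((1/98)*(2107 + 199*(-1009))/(-1009))/(-359 - 713*194) - 1548158/(-45318) = ((1/98)*(-1/1009)*(2107 - 200791))/(-359 - 138322) - 1548158*(-1/45318) = ((1/98)*(-1/1009)*(-198684))/(-138681) + 774079/22659 = (99342/49441)*(-1/138681) + 774079/22659 = -11038/761836369 + 774079/22659 = 84245897795587/2466064326453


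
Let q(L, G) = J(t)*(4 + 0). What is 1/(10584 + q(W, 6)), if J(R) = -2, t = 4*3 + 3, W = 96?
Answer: 1/10576 ≈ 9.4554e-5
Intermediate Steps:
t = 15 (t = 12 + 3 = 15)
q(L, G) = -8 (q(L, G) = -2*(4 + 0) = -2*4 = -8)
1/(10584 + q(W, 6)) = 1/(10584 - 8) = 1/10576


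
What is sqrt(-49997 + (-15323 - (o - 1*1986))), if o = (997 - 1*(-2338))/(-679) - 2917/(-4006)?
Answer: I*sqrt(468564808961543826)/2720074 ≈ 251.65*I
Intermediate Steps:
o = -11379367/2720074 (o = (997 + 2338)*(-1/679) - 2917*(-1/4006) = 3335*(-1/679) + 2917/4006 = -3335/679 + 2917/4006 = -11379367/2720074 ≈ -4.1835)
sqrt(-49997 + (-15323 - (o - 1*1986))) = sqrt(-49997 + (-15323 - (-11379367/2720074 - 1*1986))) = sqrt(-49997 + (-15323 - (-11379367/2720074 - 1986))) = sqrt(-49997 + (-15323 - 1*(-5413446331/2720074))) = sqrt(-49997 + (-15323 + 5413446331/2720074)) = sqrt(-49997 - 36266247571/2720074) = sqrt(-172261787349/2720074) = I*sqrt(468564808961543826)/2720074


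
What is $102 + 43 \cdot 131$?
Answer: $5735$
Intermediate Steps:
$102 + 43 \cdot 131 = 102 + 5633 = 5735$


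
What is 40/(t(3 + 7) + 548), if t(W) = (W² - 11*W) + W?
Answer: 10/137 ≈ 0.072993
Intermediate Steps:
t(W) = W² - 10*W
40/(t(3 + 7) + 548) = 40/((3 + 7)*(-10 + (3 + 7)) + 548) = 40/(10*(-10 + 10) + 548) = 40/(10*0 + 548) = 40/(0 + 548) = 40/548 = (1/548)*40 = 10/137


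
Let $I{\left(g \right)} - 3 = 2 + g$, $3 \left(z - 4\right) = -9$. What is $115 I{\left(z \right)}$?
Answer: $690$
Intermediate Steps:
$z = 1$ ($z = 4 + \frac{1}{3} \left(-9\right) = 4 - 3 = 1$)
$I{\left(g \right)} = 5 + g$ ($I{\left(g \right)} = 3 + \left(2 + g\right) = 5 + g$)
$115 I{\left(z \right)} = 115 \left(5 + 1\right) = 115 \cdot 6 = 690$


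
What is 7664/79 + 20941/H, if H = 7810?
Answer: 61510179/616990 ≈ 99.694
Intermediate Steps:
7664/79 + 20941/H = 7664/79 + 20941/7810 = 61510179/616990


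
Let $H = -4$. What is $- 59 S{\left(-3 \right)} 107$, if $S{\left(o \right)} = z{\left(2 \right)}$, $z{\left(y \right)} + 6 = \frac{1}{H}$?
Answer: $\frac{157825}{4} \approx 39456.0$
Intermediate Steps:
$z{\left(y \right)} = - \frac{25}{4}$ ($z{\left(y \right)} = -6 + \frac{1}{-4} = -6 - \frac{1}{4} = - \frac{25}{4}$)
$S{\left(o \right)} = - \frac{25}{4}$
$- 59 S{\left(-3 \right)} 107 = \left(-59\right) \left(- \frac{25}{4}\right) 107 = \frac{1475}{4} \cdot 107 = \frac{157825}{4}$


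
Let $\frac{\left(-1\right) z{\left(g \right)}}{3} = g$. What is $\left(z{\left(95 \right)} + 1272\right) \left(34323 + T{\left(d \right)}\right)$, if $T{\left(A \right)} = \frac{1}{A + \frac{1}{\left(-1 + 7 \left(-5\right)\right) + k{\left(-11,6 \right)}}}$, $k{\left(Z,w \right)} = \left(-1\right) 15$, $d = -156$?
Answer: $\frac{269557655220}{7957} \approx 3.3877 \cdot 10^{7}$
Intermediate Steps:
$z{\left(g \right)} = - 3 g$
$k{\left(Z,w \right)} = -15$
$T{\left(A \right)} = \frac{1}{- \frac{1}{51} + A}$ ($T{\left(A \right)} = \frac{1}{A + \frac{1}{\left(-1 + 7 \left(-5\right)\right) - 15}} = \frac{1}{A + \frac{1}{\left(-1 - 35\right) - 15}} = \frac{1}{A + \frac{1}{-36 - 15}} = \frac{1}{A + \frac{1}{-51}} = \frac{1}{A - \frac{1}{51}} = \frac{1}{- \frac{1}{51} + A}$)
$\left(z{\left(95 \right)} + 1272\right) \left(34323 + T{\left(d \right)}\right) = \left(\left(-3\right) 95 + 1272\right) \left(34323 + \frac{51}{-1 + 51 \left(-156\right)}\right) = \left(-285 + 1272\right) \left(34323 + \frac{51}{-1 - 7956}\right) = 987 \left(34323 + \frac{51}{-7957}\right) = 987 \left(34323 + 51 \left(- \frac{1}{7957}\right)\right) = 987 \left(34323 - \frac{51}{7957}\right) = 987 \cdot \frac{273108060}{7957} = \frac{269557655220}{7957}$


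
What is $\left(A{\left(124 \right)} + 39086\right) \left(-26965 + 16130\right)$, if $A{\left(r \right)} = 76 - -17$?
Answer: $-424504465$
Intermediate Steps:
$A{\left(r \right)} = 93$ ($A{\left(r \right)} = 76 + 17 = 93$)
$\left(A{\left(124 \right)} + 39086\right) \left(-26965 + 16130\right) = \left(93 + 39086\right) \left(-26965 + 16130\right) = 39179 \left(-10835\right) = -424504465$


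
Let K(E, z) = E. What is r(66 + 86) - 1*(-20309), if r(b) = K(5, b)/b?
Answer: 3086973/152 ≈ 20309.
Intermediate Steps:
r(b) = 5/b
r(66 + 86) - 1*(-20309) = 5/(66 + 86) - 1*(-20309) = 5/152 + 20309 = 3086973/152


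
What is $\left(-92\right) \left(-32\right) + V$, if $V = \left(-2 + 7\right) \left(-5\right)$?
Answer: $2919$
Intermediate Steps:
$V = -25$ ($V = 5 \left(-5\right) = -25$)
$\left(-92\right) \left(-32\right) + V = \left(-92\right) \left(-32\right) - 25 = 2944 - 25 = 2919$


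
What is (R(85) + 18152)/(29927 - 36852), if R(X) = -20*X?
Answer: -16452/6925 ≈ -2.3757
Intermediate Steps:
(R(85) + 18152)/(29927 - 36852) = (-20*85 + 18152)/(29927 - 36852) = (-1700 + 18152)/(-6925) = 16452*(-1/6925) = -16452/6925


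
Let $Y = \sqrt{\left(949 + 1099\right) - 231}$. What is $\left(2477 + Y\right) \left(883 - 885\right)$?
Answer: $-4954 - 2 \sqrt{1817} \approx -5039.3$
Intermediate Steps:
$Y = \sqrt{1817}$ ($Y = \sqrt{2048 - 231} = \sqrt{1817} \approx 42.626$)
$\left(2477 + Y\right) \left(883 - 885\right) = \left(2477 + \sqrt{1817}\right) \left(883 - 885\right) = \left(2477 + \sqrt{1817}\right) \left(-2\right) = -4954 - 2 \sqrt{1817}$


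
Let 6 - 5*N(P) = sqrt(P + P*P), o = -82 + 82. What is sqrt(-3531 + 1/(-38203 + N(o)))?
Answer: 4*I*sqrt(8051659488691)/191009 ≈ 59.422*I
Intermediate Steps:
o = 0
N(P) = 6/5 - sqrt(P + P**2)/5 (N(P) = 6/5 - sqrt(P + P*P)/5 = 6/5 - sqrt(P + P**2)/5)
sqrt(-3531 + 1/(-38203 + N(o))) = sqrt(-3531 + 1/(-38203 + (6/5 - sqrt(0*(1 + 0))/5))) = sqrt(-3531 + 1/(-38203 + (6/5 - sqrt(0*1)/5))) = sqrt(-3531 + 1/(-38203 + (6/5 - sqrt(0)/5))) = sqrt(-3531 + 1/(-38203 + (6/5 - 1/5*0))) = sqrt(-3531 + 1/(-38203 + (6/5 + 0))) = sqrt(-3531 + 1/(-38203 + 6/5)) = sqrt(-3531 + 1/(-191009/5)) = sqrt(-3531 - 5/191009) = sqrt(-674452784/191009) = 4*I*sqrt(8051659488691)/191009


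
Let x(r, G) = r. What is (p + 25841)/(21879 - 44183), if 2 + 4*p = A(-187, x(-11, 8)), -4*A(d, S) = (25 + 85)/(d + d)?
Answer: -7028621/6066688 ≈ -1.1586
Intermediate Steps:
A(d, S) = -55/(4*d) (A(d, S) = -(25 + 85)/(4*(d + d)) = -55/(2*(2*d)) = -55*1/(2*d)/2 = -55/(4*d))
p = -131/272 (p = -1/2 + (-55/4/(-187))/4 = -1/2 + (-55/4*(-1/187))/4 = -1/2 + (1/4)*(5/68) = -1/2 + 5/272 = -131/272 ≈ -0.48162)
(p + 25841)/(21879 - 44183) = (-131/272 + 25841)/(21879 - 44183) = (7028621/272)/(-22304) = (7028621/272)*(-1/22304) = -7028621/6066688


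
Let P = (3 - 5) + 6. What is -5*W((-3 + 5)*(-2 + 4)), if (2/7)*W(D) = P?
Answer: -70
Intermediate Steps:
P = 4 (P = -2 + 6 = 4)
W(D) = 14 (W(D) = (7/2)*4 = 14)
-5*W((-3 + 5)*(-2 + 4)) = -5*14 = -70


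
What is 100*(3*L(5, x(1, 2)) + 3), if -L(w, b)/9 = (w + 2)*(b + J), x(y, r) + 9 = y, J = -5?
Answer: 246000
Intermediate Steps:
x(y, r) = -9 + y
L(w, b) = -9*(-5 + b)*(2 + w) (L(w, b) = -9*(w + 2)*(b - 5) = -9*(2 + w)*(-5 + b) = -9*(-5 + b)*(2 + w))
100*(3*L(5, x(1, 2)) + 3) = 100*(3*(90 - 18*(-9 + 1) + 45*5 - 9*(-9 + 1)*5) + 3) = 100*(3*(90 - 18*(-8) + 225 - 9*(-8)*5) + 3) = 100*(3*(90 + 144 + 225 + 360) + 3) = 100*(3*819 + 3) = 100*(2457 + 3) = 100*2460 = 246000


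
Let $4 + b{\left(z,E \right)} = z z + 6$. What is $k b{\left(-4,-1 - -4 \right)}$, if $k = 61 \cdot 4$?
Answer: $4392$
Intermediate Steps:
$b{\left(z,E \right)} = 2 + z^{2}$ ($b{\left(z,E \right)} = -4 + \left(z z + 6\right) = -4 + \left(z^{2} + 6\right) = -4 + \left(6 + z^{2}\right) = 2 + z^{2}$)
$k = 244$
$k b{\left(-4,-1 - -4 \right)} = 244 \left(2 + \left(-4\right)^{2}\right) = 244 \left(2 + 16\right) = 244 \cdot 18 = 4392$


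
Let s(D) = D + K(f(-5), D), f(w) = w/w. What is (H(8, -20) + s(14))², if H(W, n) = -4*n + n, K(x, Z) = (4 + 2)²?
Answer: 12100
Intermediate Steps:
f(w) = 1
K(x, Z) = 36 (K(x, Z) = 6² = 36)
H(W, n) = -3*n
s(D) = 36 + D (s(D) = D + 36 = 36 + D)
(H(8, -20) + s(14))² = (-3*(-20) + (36 + 14))² = (60 + 50)² = 110² = 12100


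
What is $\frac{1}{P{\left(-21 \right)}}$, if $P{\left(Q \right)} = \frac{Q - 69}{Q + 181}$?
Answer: $- \frac{16}{9} \approx -1.7778$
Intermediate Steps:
$P{\left(Q \right)} = \frac{-69 + Q}{181 + Q}$
$\frac{1}{P{\left(-21 \right)}} = \frac{1}{\frac{1}{181 - 21} \left(-69 - 21\right)} = \frac{1}{\frac{1}{160} \left(-90\right)} = \frac{1}{- \frac{9}{16}} = - \frac{16}{9}$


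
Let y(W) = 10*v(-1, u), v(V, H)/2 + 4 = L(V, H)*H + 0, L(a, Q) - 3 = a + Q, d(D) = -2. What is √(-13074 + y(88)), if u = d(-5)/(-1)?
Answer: I*√12994 ≈ 113.99*I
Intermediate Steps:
u = 2 (u = -2/(-1) = -2*(-1) = 2)
L(a, Q) = 3 + Q + a (L(a, Q) = 3 + (a + Q) = 3 + (Q + a) = 3 + Q + a)
v(V, H) = -8 + 2*H*(3 + H + V) (v(V, H) = -8 + 2*((3 + H + V)*H + 0) = -8 + 2*(H*(3 + H + V) + 0) = -8 + 2*(H*(3 + H + V)) = -8 + 2*H*(3 + H + V))
y(W) = 80 (y(W) = 10*(-8 + 2*2*(3 + 2 - 1)) = 10*(-8 + 2*2*4) = 10*(-8 + 16) = 10*8 = 80)
√(-13074 + y(88)) = √(-13074 + 80) = √(-12994) = I*√12994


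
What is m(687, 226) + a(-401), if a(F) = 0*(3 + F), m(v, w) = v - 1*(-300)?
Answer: 987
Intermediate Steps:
m(v, w) = 300 + v (m(v, w) = v + 300 = 300 + v)
a(F) = 0
m(687, 226) + a(-401) = (300 + 687) + 0 = 987 + 0 = 987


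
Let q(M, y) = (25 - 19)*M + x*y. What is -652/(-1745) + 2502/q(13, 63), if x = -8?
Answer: -681373/123895 ≈ -5.4996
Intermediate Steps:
q(M, y) = -8*y + 6*M (q(M, y) = (25 - 19)*M - 8*y = 6*M - 8*y = -8*y + 6*M)
-652/(-1745) + 2502/q(13, 63) = -652/(-1745) + 2502/(-8*63 + 6*13) = -652*(-1/1745) + 2502/(-504 + 78) = 652/1745 + 2502/(-426) = 652/1745 + 2502*(-1/426) = 652/1745 - 417/71 = -681373/123895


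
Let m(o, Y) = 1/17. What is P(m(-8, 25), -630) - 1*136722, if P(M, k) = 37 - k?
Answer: -136055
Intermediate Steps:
m(o, Y) = 1/17
P(m(-8, 25), -630) - 1*136722 = (37 - 1*(-630)) - 1*136722 = (37 + 630) - 136722 = 667 - 136722 = -136055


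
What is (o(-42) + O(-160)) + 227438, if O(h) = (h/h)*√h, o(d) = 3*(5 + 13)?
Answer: 227492 + 4*I*√10 ≈ 2.2749e+5 + 12.649*I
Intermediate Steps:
o(d) = 54 (o(d) = 3*18 = 54)
O(h) = √h (O(h) = 1*√h = √h)
(o(-42) + O(-160)) + 227438 = (54 + √(-160)) + 227438 = (54 + 4*I*√10) + 227438 = 227492 + 4*I*√10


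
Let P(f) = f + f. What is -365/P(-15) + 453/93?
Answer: 3169/186 ≈ 17.038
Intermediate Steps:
P(f) = 2*f
-365/P(-15) + 453/93 = -365/(2*(-15)) + 453/93 = -365/(-30) + 453*(1/93) = -365*(-1/30) + 151/31 = 73/6 + 151/31 = 3169/186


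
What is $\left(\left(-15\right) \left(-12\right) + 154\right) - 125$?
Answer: $209$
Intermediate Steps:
$\left(\left(-15\right) \left(-12\right) + 154\right) - 125 = \left(180 + 154\right) - 125 = 334 - 125 = 209$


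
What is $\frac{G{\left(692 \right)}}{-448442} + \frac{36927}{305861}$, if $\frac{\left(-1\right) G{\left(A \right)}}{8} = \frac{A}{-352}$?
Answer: $\frac{182102881121}{1508770104182} \approx 0.1207$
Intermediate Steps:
$G{\left(A \right)} = \frac{A}{44}$ ($G{\left(A \right)} = - 8 \frac{A}{-352} = - 8 A \left(- \frac{1}{352}\right) = - 8 \left(- \frac{A}{352}\right) = \frac{A}{44}$)
$\frac{G{\left(692 \right)}}{-448442} + \frac{36927}{305861} = \frac{\frac{1}{44} \cdot 692}{-448442} + \frac{36927}{305861} = \frac{173}{11} \left(- \frac{1}{448442}\right) + 36927 \cdot \frac{1}{305861} = - \frac{173}{4932862} + \frac{36927}{305861} = \frac{182102881121}{1508770104182}$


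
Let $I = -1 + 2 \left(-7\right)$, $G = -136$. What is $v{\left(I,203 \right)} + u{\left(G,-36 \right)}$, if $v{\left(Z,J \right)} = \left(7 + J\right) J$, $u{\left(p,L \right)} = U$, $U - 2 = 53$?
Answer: $42685$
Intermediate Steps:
$U = 55$ ($U = 2 + 53 = 55$)
$u{\left(p,L \right)} = 55$
$I = -15$ ($I = -1 - 14 = -15$)
$v{\left(Z,J \right)} = J \left(7 + J\right)$
$v{\left(I,203 \right)} + u{\left(G,-36 \right)} = 203 \left(7 + 203\right) + 55 = 203 \cdot 210 + 55 = 42630 + 55 = 42685$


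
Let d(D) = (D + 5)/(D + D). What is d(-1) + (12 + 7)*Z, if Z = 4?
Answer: 74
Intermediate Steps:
d(D) = (5 + D)/(2*D) (d(D) = (5 + D)/((2*D)) = (5 + D)*(1/(2*D)) = (5 + D)/(2*D))
d(-1) + (12 + 7)*Z = (½)*(5 - 1)/(-1) + (12 + 7)*4 = (½)*(-1)*4 + 19*4 = -2 + 76 = 74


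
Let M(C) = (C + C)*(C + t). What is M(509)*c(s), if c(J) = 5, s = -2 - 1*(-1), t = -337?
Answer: 875480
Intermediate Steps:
s = -1 (s = -2 + 1 = -1)
M(C) = 2*C*(-337 + C) (M(C) = (C + C)*(C - 337) = (2*C)*(-337 + C) = 2*C*(-337 + C))
M(509)*c(s) = (2*509*(-337 + 509))*5 = (2*509*172)*5 = 175096*5 = 875480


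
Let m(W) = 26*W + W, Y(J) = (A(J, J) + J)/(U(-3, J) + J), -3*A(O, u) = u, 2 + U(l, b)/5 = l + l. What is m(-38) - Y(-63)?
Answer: -105720/103 ≈ -1026.4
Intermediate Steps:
U(l, b) = -10 + 10*l (U(l, b) = -10 + 5*(l + l) = -10 + 5*(2*l) = -10 + 10*l)
A(O, u) = -u/3
Y(J) = 2*J/(3*(-40 + J)) (Y(J) = (-J/3 + J)/((-10 + 10*(-3)) + J) = (2*J/3)/((-10 - 30) + J) = (2*J/3)/(-40 + J) = 2*J/(3*(-40 + J)))
m(W) = 27*W
m(-38) - Y(-63) = 27*(-38) - 2*(-63)/(3*(-40 - 63)) = -1026 - 2*(-63)/(3*(-103)) = -1026 - 2*(-63)*(-1)/(3*103) = -1026 - 1*42/103 = -1026 - 42/103 = -105720/103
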